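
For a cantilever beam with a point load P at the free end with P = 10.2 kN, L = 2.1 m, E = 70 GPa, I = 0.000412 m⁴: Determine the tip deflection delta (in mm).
Model: a cantilever beam with a point load P at the free end, so delta = (P·L^3) / (3·E·I).
Convert to SI units:
  P = 10.2 kN = 10200 N
  E = 70 GPa = 7 × 10¹⁰ Pa
Substitute:
  delta = (10200 × 2.1^3) / (3 × (7 × 10¹⁰) × 0.000412)
  delta = 0.001092 m
Convert: delta = 0.001092 m = 1.092 mm
Final answer: delta = 1.092 mm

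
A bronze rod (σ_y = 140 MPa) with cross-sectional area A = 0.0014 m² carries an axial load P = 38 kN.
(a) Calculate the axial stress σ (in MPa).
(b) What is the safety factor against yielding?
(a) Axial stress σ = P/A. Convert P = 38 kN = 38000 N.
  σ = 38000 / 0.0014 = 2.714 × 10⁷ Pa = 27.14 MPa
(b) Safety factor SF = σ_y/σ = 140 / 27.14 = 5.158
Final answer: (a) σ = 27.14 MPa, (b) SF = 5.158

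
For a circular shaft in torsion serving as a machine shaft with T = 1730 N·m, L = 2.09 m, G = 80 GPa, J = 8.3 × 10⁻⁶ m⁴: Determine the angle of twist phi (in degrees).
Model: a circular shaft in torsion, so phi = (T·L) / (G·J).
Convert to SI units:
  G = 80 GPa = 8 × 10¹⁰ Pa
Substitute:
  phi = (1730 × 2.09) / ((8 × 10¹⁰) × (8.3 × 10⁻⁶))
  phi = 0.005445 rad
Convert to degrees: phi = 0.005445 × 180/π = 0.312°
Final answer: phi = 0.312°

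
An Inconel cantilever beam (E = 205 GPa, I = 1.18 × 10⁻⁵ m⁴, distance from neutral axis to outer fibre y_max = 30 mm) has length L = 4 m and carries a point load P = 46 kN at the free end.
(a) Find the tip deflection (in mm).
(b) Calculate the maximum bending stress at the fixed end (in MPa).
(a) Tip deflection of a cantilever with an end point load: δ = P·L^3 / (3·E·I). Convert P = 46 kN = 46000 N, E = 205 GPa = 2.05 × 10¹¹ Pa.
  δ = (46000 × 4^3) / (3 × (2.05 × 10¹¹) × (1.18 × 10⁻⁵)) = 0.4057 m = 405.7 mm
(b) Maximum bending moment at the fixed end: M = P·L = 46000 × 4 = 184000 N·m. Convert y_max = 30 mm = 0.03 m.
  σ = M·y_max / I = (184000 × 0.03) / (1.18 × 10⁻⁵) = 4.678 × 10⁸ Pa = 467.8 MPa
Final answer: (a) δ = 405.7 mm, (b) σ = 467.8 MPa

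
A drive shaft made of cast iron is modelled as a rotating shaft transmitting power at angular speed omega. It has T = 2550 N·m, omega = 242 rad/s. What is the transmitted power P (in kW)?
Model: a rotating shaft transmitting power at angular speed omega, so P = T·omega.
Substitute:
  P = 2550 × 242
  P = 617100 W
Convert: P = 617100 W = 617.1 kW
Final answer: P = 617.1 kW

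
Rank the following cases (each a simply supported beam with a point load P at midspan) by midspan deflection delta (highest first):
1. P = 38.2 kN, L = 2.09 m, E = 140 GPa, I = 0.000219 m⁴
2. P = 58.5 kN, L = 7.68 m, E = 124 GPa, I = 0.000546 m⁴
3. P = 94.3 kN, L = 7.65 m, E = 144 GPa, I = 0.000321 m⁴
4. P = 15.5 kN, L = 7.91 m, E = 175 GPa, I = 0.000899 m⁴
Model: a simply supported beam with a point load P at midspan, so delta = (P·L^3) / (48·E·I) (SI units).
  Case 1: delta = (38200 × 2.09^3) / (48 × (1.4 × 10¹¹) × 0.000219) = 0.000237 m = 0.237 mm
  Case 2: delta = (58500 × 7.68^3) / (48 × (1.24 × 10¹¹) × 0.000546) = 0.008154 m = 8.154 mm
  Case 3: delta = (94300 × 7.65^3) / (48 × (1.44 × 10¹¹) × 0.000321) = 0.01903 m = 19.03 mm
  Case 4: delta = (15500 × 7.91^3) / (48 × (1.75 × 10¹¹) × 0.000899) = 0.001016 m = 1.016 mm
Ordering: 19.03 mm (case 3) > 8.154 mm (case 2) > 1.016 mm (case 4) > 0.237 mm (case 1)
Final answer: 3, 2, 4, 1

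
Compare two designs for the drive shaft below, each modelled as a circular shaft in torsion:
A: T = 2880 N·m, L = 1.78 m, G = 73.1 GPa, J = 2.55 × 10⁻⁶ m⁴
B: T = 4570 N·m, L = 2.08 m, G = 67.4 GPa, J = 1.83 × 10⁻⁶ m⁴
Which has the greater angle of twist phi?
Model: a circular shaft in torsion, so phi = (T·L) / (G·J) (SI units).
  A: phi = (2880 × 1.78) / ((7.31 × 10¹⁰) × (2.55 × 10⁻⁶)) = 0.0275 rad = 1.576°
  B: phi = (4570 × 2.08) / ((6.74 × 10¹⁰) × (1.83 × 10⁻⁶)) = 0.07707 rad = 4.416°
4.416° > 1.576°, so B is larger.
Final answer: B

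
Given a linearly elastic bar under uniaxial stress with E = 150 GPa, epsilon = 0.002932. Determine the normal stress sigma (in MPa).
Model: a linearly elastic bar under uniaxial stress, so sigma = E·epsilon.
Convert to SI units:
  E = 150 GPa = 1.5 × 10¹¹ Pa
Substitute:
  sigma = (1.5 × 10¹¹) × 0.002932
  sigma = 4.398 × 10⁸ Pa
Convert: sigma = 4.398 × 10⁸ Pa = 439.8 MPa
Final answer: sigma = 439.8 MPa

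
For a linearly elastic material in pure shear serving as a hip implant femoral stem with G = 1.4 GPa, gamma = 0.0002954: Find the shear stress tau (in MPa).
Model: a linearly elastic material in pure shear, so tau = G·gamma.
Convert to SI units:
  G = 1.4 GPa = 1.4 × 10⁹ Pa
Substitute:
  tau = (1.4 × 10⁹) × 0.0002954
  tau = 413600 Pa
Convert: tau = 413600 Pa = 0.4136 MPa
Final answer: tau = 0.4136 MPa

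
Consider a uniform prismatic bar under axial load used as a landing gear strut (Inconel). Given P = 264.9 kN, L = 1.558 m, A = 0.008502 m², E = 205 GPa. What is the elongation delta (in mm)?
Model: a uniform prismatic bar under axial load, so delta = (P·L) / (A·E).
Convert to SI units:
  P = 264.9 kN = 264900 N
  E = 205 GPa = 2.05 × 10¹¹ Pa
Substitute:
  delta = (264900 × 1.558) / (0.008502 × (2.05 × 10¹¹))
  delta = 0.0002368 m
Convert: delta = 0.0002368 m = 0.2368 mm
Final answer: delta = 0.2368 mm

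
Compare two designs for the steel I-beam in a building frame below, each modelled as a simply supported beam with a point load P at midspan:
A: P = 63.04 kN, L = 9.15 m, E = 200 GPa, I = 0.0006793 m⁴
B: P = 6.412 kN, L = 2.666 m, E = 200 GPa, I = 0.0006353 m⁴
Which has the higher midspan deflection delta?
Model: a simply supported beam with a point load P at midspan, so delta = (P·L^3) / (48·E·I) (SI units).
  A: delta = (63040 × 9.15^3) / (48 × (2 × 10¹¹) × 0.0006793) = 0.007405 m = 7.405 mm
  B: delta = (6412 × 2.666^3) / (48 × (2 × 10¹¹) × 0.0006353) = 1.992 × 10⁻⁵ m = 0.01992 mm
7.405 mm > 0.01992 mm, so A is larger.
Final answer: A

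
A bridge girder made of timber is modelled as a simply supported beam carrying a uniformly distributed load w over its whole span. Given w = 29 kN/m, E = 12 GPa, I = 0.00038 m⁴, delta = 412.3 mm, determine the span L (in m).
Model: a simply supported beam carrying a uniformly distributed load w over its whole span, so delta = (5·w·L^4) / (384·E·I).
Solve for L: L = ((384·delta·E·I) / (5·w))^(1/4).
Convert to SI units:
  w = 29 kN/m = 29000 N/m
  E = 12 GPa = 1.2 × 10¹⁰ Pa
  delta = 412.3 mm = 0.4123 m
Substitute:
  L = ((384 × 0.4123 × (1.2 × 10¹⁰) × 0.00038) / (5 × 29000))^(1/4)
  L = 8.4 m
Final answer: L = 8.4 m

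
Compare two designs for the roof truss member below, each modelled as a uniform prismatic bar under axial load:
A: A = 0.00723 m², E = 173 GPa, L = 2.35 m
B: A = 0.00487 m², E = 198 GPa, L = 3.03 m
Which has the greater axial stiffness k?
Model: a uniform prismatic bar under axial load, so k = (A·E) / L (SI units).
  A: k = (0.00723 × (1.73 × 10¹¹)) / 2.35 = 5.323 × 10⁸ N/m = 532.3 MN/m
  B: k = (0.00487 × (1.98 × 10¹¹)) / 3.03 = 3.182 × 10⁸ N/m = 318.2 MN/m
532.3 MN/m > 318.2 MN/m, so A is larger.
Final answer: A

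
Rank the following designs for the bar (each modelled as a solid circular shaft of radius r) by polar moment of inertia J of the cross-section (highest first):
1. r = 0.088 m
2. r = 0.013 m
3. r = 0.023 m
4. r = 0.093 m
Model: a solid circular shaft of radius r, so J = (π·r^4) / 2 (SI units).
  Case 1: J = (π × 0.088^4) / 2 = 9.42 × 10⁻⁵ m⁴
  Case 2: J = (π × 0.013^4) / 2 = 4.486 × 10⁻⁸ m⁴
  Case 3: J = (π × 0.023^4) / 2 = 4.396 × 10⁻⁷ m⁴
  Case 4: J = (π × 0.093^4) / 2 = 0.0001175 m⁴
Ordering: 0.0001175 m⁴ (case 4) > 9.42 × 10⁻⁵ m⁴ (case 1) > 4.396 × 10⁻⁷ m⁴ (case 3) > 4.486 × 10⁻⁸ m⁴ (case 2)
Final answer: 4, 1, 3, 2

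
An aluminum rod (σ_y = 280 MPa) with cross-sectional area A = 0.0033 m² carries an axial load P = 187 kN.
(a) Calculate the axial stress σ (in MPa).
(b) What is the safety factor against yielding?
(a) Axial stress σ = P/A. Convert P = 187 kN = 187000 N.
  σ = 187000 / 0.0033 = 5.667 × 10⁷ Pa = 56.67 MPa
(b) Safety factor SF = σ_y/σ = 280 / 56.67 = 4.941
Final answer: (a) σ = 56.67 MPa, (b) SF = 4.941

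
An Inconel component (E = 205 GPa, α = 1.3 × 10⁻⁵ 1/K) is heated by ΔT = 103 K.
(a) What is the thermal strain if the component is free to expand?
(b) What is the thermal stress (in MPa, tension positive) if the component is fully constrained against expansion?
(a) Free thermal strain ε_th = α·ΔT = (1.3 × 10⁻⁵) × 103 = 0.001339
(b) Fully constrained, the expansion is suppressed, so σ = -E·α·ΔT. Convert E = 205 GPa = 2.05 × 10¹¹ Pa.
  σ = -(2.05 × 10¹¹) × (1.3 × 10⁻⁵) × 103 = -2.745 × 10⁸ Pa = -274.5 MPa (compressive)
Final answer: (a) ε_th = 0.001339, (b) σ = -274.5 MPa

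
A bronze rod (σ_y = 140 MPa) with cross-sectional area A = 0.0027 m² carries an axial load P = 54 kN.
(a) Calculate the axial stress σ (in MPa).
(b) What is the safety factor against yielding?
(a) Axial stress σ = P/A. Convert P = 54 kN = 54000 N.
  σ = 54000 / 0.0027 = 2 × 10⁷ Pa = 20 MPa
(b) Safety factor SF = σ_y/σ = 140 / 20 = 7
Final answer: (a) σ = 20 MPa, (b) SF = 7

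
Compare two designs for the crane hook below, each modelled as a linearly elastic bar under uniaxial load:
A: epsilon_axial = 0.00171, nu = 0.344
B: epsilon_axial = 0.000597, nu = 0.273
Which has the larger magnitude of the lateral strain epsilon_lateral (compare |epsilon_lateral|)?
Model: a linearly elastic bar under uniaxial load, so epsilon_lateral = -nu·epsilon_axial (SI units).
  A: epsilon_lateral = -(0.344 × 0.00171) = -0.0005882
  B: epsilon_lateral = -(0.273 × 0.000597) = -0.000163
|epsilon_lateral|: A = 0.0005882, B = 0.000163, so A is larger in magnitude.
Final answer: A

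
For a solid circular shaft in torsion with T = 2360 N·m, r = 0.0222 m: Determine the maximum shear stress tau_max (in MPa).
Model: a solid circular shaft in torsion, so tau_max = (2·T) / (π·r^3).
Substitute:
  tau_max = (2 × 2360) / (π × 0.0222^3)
  tau_max = 1.373 × 10⁸ Pa
Convert: tau_max = 1.373 × 10⁸ Pa = 137.3 MPa
Final answer: tau_max = 137.3 MPa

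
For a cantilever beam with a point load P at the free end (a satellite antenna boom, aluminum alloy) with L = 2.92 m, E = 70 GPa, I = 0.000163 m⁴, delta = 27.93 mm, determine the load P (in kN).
Model: a cantilever beam with a point load P at the free end, so delta = (P·L^3) / (3·E·I).
Solve for P: P = (3·delta·E·I) / L^3.
Convert to SI units:
  E = 70 GPa = 7 × 10¹⁰ Pa
  delta = 27.93 mm = 0.02793 m
Substitute:
  P = (3 × 0.02793 × (7 × 10¹⁰) × 0.000163) / 2.92^3
  P = 38400 N
Convert: P = 38400 N = 38.4 kN
Final answer: P = 38.4 kN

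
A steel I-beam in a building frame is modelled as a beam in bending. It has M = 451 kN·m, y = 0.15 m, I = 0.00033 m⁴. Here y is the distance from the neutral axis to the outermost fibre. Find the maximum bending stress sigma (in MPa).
Model: a beam in bending, so sigma = (M·y) / I.
Convert to SI units:
  M = 451 kN·m = 451000 N·m
Substitute:
  sigma = (451000 × 0.15) / 0.00033
  sigma = 2.05 × 10⁸ Pa
Convert: sigma = 2.05 × 10⁸ Pa = 205 MPa
Final answer: sigma = 205 MPa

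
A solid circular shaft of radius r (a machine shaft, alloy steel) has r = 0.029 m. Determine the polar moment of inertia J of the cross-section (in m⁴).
Model: a solid circular shaft of radius r, so J = (π·r^4) / 2.
Substitute:
  J = (π × 0.029^4) / 2
  J = 1.111 × 10⁻⁶ m⁴
Final answer: J = 1.111 × 10⁻⁶ m⁴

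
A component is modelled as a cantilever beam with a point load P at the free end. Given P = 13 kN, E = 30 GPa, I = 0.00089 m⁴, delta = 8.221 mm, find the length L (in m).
Model: a cantilever beam with a point load P at the free end, so delta = (P·L^3) / (3·E·I).
Solve for L: L = ((3·delta·E·I) / P)^(1/3).
Convert to SI units:
  P = 13 kN = 13000 N
  E = 30 GPa = 3 × 10¹⁰ Pa
  delta = 8.221 mm = 0.008221 m
Substitute:
  L = ((3 × 0.008221 × (3 × 10¹⁰) × 0.00089) / 13000)^(1/3)
  L = 3.7 m
Final answer: L = 3.7 m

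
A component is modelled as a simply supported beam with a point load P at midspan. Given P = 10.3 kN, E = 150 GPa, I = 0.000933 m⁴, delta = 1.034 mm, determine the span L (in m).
Model: a simply supported beam with a point load P at midspan, so delta = (P·L^3) / (48·E·I).
Solve for L: L = ((48·delta·E·I) / P)^(1/3).
Convert to SI units:
  P = 10.3 kN = 10300 N
  E = 150 GPa = 1.5 × 10¹¹ Pa
  delta = 1.034 mm = 0.001034 m
Substitute:
  L = ((48 × 0.001034 × (1.5 × 10¹¹) × 0.000933) / 10300)^(1/3)
  L = 8.769 m
Final answer: L = 8.769 m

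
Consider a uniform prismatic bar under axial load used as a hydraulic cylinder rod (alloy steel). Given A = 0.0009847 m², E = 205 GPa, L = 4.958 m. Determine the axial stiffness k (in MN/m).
Model: a uniform prismatic bar under axial load, so k = (A·E) / L.
Convert to SI units:
  E = 205 GPa = 2.05 × 10¹¹ Pa
Substitute:
  k = (0.0009847 × (2.05 × 10¹¹)) / 4.958
  k = 4.071 × 10⁷ N/m
Convert: k = 4.071 × 10⁷ N/m = 40.71 MN/m
Final answer: k = 40.71 MN/m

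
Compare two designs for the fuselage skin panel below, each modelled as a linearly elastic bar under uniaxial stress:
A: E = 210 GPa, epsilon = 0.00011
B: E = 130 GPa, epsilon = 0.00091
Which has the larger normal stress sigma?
Model: a linearly elastic bar under uniaxial stress, so sigma = E·epsilon (SI units).
  A: sigma = (2.1 × 10¹¹) × 0.00011 = 2.31 × 10⁷ Pa = 23.1 MPa
  B: sigma = (1.3 × 10¹¹) × 0.00091 = 1.183 × 10⁸ Pa = 118.3 MPa
118.3 MPa > 23.1 MPa, so B is larger.
Final answer: B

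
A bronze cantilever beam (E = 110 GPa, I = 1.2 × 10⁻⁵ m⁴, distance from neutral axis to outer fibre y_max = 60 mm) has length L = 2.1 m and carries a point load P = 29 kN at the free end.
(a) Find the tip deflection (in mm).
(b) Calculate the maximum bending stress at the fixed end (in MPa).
(a) Tip deflection of a cantilever with an end point load: δ = P·L^3 / (3·E·I). Convert P = 29 kN = 29000 N, E = 110 GPa = 1.1 × 10¹¹ Pa.
  δ = (29000 × 2.1^3) / (3 × (1.1 × 10¹¹) × (1.2 × 10⁻⁵)) = 0.06782 m = 67.82 mm
(b) Maximum bending moment at the fixed end: M = P·L = 29000 × 2.1 = 60900 N·m. Convert y_max = 60 mm = 0.06 m.
  σ = M·y_max / I = (60900 × 0.06) / (1.2 × 10⁻⁵) = 3.045 × 10⁸ Pa = 304.5 MPa
Final answer: (a) δ = 67.82 mm, (b) σ = 304.5 MPa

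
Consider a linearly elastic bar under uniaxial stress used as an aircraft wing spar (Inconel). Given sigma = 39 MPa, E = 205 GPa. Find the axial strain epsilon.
Model: a linearly elastic bar under uniaxial stress, so epsilon = sigma / E.
Convert to SI units:
  sigma = 39 MPa = 3.9 × 10⁷ Pa
  E = 205 GPa = 2.05 × 10¹¹ Pa
Substitute:
  epsilon = (3.9 × 10⁷) / (2.05 × 10¹¹)
  epsilon = 0.0001902
Final answer: epsilon = 0.0001902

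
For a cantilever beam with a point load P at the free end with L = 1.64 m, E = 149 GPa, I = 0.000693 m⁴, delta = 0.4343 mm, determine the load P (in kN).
Model: a cantilever beam with a point load P at the free end, so delta = (P·L^3) / (3·E·I).
Solve for P: P = (3·delta·E·I) / L^3.
Convert to SI units:
  E = 149 GPa = 1.49 × 10¹¹ Pa
  delta = 0.4343 mm = 0.0004343 m
Substitute:
  P = (3 × 0.0004343 × (1.49 × 10¹¹) × 0.000693) / 1.64^3
  P = 30500 N
Convert: P = 30500 N = 30.5 kN
Final answer: P = 30.5 kN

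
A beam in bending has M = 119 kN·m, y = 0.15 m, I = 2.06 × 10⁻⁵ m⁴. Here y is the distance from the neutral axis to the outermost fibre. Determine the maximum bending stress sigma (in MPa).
Model: a beam in bending, so sigma = (M·y) / I.
Convert to SI units:
  M = 119 kN·m = 119000 N·m
Substitute:
  sigma = (119000 × 0.15) / (2.06 × 10⁻⁵)
  sigma = 8.665 × 10⁸ Pa
Convert: sigma = 8.665 × 10⁸ Pa = 866.5 MPa
Final answer: sigma = 866.5 MPa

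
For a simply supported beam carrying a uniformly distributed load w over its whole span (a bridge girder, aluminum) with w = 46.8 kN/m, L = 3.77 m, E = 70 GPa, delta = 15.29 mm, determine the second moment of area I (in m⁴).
Model: a simply supported beam carrying a uniformly distributed load w over its whole span, so delta = (5·w·L^4) / (384·E·I).
Solve for I: I = (5·w·L^4) / (384·delta·E).
Convert to SI units:
  w = 46.8 kN/m = 46800 N/m
  E = 70 GPa = 7 × 10¹⁰ Pa
  delta = 15.29 mm = 0.01529 m
Substitute:
  I = (5 × 46800 × 3.77^4) / (384 × 0.01529 × (7 × 10¹⁰))
  I = 0.000115 m⁴
Final answer: I = 0.000115 m⁴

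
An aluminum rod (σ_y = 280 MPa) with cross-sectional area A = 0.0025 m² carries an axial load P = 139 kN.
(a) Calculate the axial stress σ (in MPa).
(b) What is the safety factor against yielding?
(a) Axial stress σ = P/A. Convert P = 139 kN = 139000 N.
  σ = 139000 / 0.0025 = 5.56 × 10⁷ Pa = 55.6 MPa
(b) Safety factor SF = σ_y/σ = 280 / 55.6 = 5.036
Final answer: (a) σ = 55.6 MPa, (b) SF = 5.036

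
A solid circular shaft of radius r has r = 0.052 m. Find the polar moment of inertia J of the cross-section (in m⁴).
Model: a solid circular shaft of radius r, so J = (π·r^4) / 2.
Substitute:
  J = (π × 0.052^4) / 2
  J = 1.149 × 10⁻⁵ m⁴
Final answer: J = 1.149 × 10⁻⁵ m⁴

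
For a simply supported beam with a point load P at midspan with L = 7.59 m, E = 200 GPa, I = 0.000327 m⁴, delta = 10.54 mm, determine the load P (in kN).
Model: a simply supported beam with a point load P at midspan, so delta = (P·L^3) / (48·E·I).
Solve for P: P = (48·delta·E·I) / L^3.
Convert to SI units:
  E = 200 GPa = 2 × 10¹¹ Pa
  delta = 10.54 mm = 0.01054 m
Substitute:
  P = (48 × 0.01054 × (2 × 10¹¹) × 0.000327) / 7.59^3
  P = 75670 N
Convert: P = 75670 N = 75.67 kN
Final answer: P = 75.67 kN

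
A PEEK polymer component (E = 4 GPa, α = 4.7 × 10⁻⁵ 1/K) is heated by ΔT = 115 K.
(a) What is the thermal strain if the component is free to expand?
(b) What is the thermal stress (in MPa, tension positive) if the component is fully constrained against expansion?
(a) Free thermal strain ε_th = α·ΔT = (4.7 × 10⁻⁵) × 115 = 0.005405
(b) Fully constrained, the expansion is suppressed, so σ = -E·α·ΔT. Convert E = 4 GPa = 4 × 10⁹ Pa.
  σ = -(4 × 10⁹) × (4.7 × 10⁻⁵) × 115 = -2.162 × 10⁷ Pa = -21.62 MPa (compressive)
Final answer: (a) ε_th = 0.005405, (b) σ = -21.62 MPa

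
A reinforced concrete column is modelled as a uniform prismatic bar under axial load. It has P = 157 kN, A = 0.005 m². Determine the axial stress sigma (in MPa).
Model: a uniform prismatic bar under axial load, so sigma = P / A.
Convert to SI units:
  P = 157 kN = 157000 N
Substitute:
  sigma = 157000 / 0.005
  sigma = 3.14 × 10⁷ Pa
Convert: sigma = 3.14 × 10⁷ Pa = 31.4 MPa
Final answer: sigma = 31.4 MPa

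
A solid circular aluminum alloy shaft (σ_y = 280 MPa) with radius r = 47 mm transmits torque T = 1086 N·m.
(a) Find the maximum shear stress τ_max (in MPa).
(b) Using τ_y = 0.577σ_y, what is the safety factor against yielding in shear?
(a) For a solid circular shaft, τ_max = T·r/J with J = π·r^4/2, i.e. τ_max = 2·T / (π·r^3). Convert r = 47 mm = 0.047 m.
  τ_max = (2 × 1086) / (π × 0.047^3) = 6.659 × 10⁶ Pa = 6.659 MPa
(b) τ_y = 0.577 × 280 = 161.56 MPa
  SF = τ_y/τ_max = 161.56 / 6.659 = 24.26
Final answer: (a) τ_max = 6.659 MPa, (b) SF = 24.26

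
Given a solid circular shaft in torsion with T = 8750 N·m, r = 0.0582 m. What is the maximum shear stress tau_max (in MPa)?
Model: a solid circular shaft in torsion, so tau_max = (2·T) / (π·r^3).
Substitute:
  tau_max = (2 × 8750) / (π × 0.0582^3)
  tau_max = 2.826 × 10⁷ Pa
Convert: tau_max = 2.826 × 10⁷ Pa = 28.26 MPa
Final answer: tau_max = 28.26 MPa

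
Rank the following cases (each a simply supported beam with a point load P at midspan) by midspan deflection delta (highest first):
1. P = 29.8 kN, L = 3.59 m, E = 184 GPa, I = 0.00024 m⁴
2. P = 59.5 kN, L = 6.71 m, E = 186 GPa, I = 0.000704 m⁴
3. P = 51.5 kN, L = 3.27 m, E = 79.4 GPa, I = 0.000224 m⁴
Model: a simply supported beam with a point load P at midspan, so delta = (P·L^3) / (48·E·I) (SI units).
  Case 1: delta = (29800 × 3.59^3) / (48 × (1.84 × 10¹¹) × 0.00024) = 0.0006505 m = 0.6505 mm
  Case 2: delta = (59500 × 6.71^3) / (48 × (1.86 × 10¹¹) × 0.000704) = 0.00286 m = 2.86 mm
  Case 3: delta = (51500 × 3.27^3) / (48 × (7.94 × 10¹⁰) × 0.000224) = 0.002109 m = 2.109 mm
Ordering: 2.86 mm (case 2) > 2.109 mm (case 3) > 0.6505 mm (case 1)
Final answer: 2, 3, 1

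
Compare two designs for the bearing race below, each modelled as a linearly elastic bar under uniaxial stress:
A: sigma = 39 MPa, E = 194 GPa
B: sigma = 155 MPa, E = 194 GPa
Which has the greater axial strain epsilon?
Model: a linearly elastic bar under uniaxial stress, so epsilon = sigma / E (SI units).
  A: epsilon = (3.9 × 10⁷) / (1.94 × 10¹¹) = 0.000201
  B: epsilon = (1.55 × 10⁸) / (1.94 × 10¹¹) = 0.000799
0.000799 > 0.000201, so B is larger.
Final answer: B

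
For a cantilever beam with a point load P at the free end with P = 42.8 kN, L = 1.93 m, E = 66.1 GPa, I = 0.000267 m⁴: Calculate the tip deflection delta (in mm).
Model: a cantilever beam with a point load P at the free end, so delta = (P·L^3) / (3·E·I).
Convert to SI units:
  P = 42.8 kN = 42800 N
  E = 66.1 GPa = 6.61 × 10¹⁰ Pa
Substitute:
  delta = (42800 × 1.93^3) / (3 × (6.61 × 10¹⁰) × 0.000267)
  delta = 0.005811 m
Convert: delta = 0.005811 m = 5.811 mm
Final answer: delta = 5.811 mm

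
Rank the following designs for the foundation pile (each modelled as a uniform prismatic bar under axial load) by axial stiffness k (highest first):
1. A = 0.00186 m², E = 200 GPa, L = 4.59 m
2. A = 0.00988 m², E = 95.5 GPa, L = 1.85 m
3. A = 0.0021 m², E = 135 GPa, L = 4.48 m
Model: a uniform prismatic bar under axial load, so k = (A·E) / L (SI units).
  Case 1: k = (0.00186 × (2 × 10¹¹)) / 4.59 = 8.105 × 10⁷ N/m = 81.05 MN/m
  Case 2: k = (0.00988 × (9.55 × 10¹⁰)) / 1.85 = 5.1 × 10⁸ N/m = 510 MN/m
  Case 3: k = (0.0021 × (1.35 × 10¹¹)) / 4.48 = 6.328 × 10⁷ N/m = 63.28 MN/m
Ordering: 510 MN/m (case 2) > 81.05 MN/m (case 1) > 63.28 MN/m (case 3)
Final answer: 2, 1, 3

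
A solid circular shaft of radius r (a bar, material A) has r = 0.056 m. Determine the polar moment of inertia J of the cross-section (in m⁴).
Model: a solid circular shaft of radius r, so J = (π·r^4) / 2.
Substitute:
  J = (π × 0.056^4) / 2
  J = 1.545 × 10⁻⁵ m⁴
Final answer: J = 1.545 × 10⁻⁵ m⁴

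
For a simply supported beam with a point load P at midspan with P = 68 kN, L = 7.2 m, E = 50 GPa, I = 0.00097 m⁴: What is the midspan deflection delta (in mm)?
Model: a simply supported beam with a point load P at midspan, so delta = (P·L^3) / (48·E·I).
Convert to SI units:
  P = 68 kN = 68000 N
  E = 50 GPa = 5 × 10¹⁰ Pa
Substitute:
  delta = (68000 × 7.2^3) / (48 × (5 × 10¹⁰) × 0.00097)
  delta = 0.0109 m
Convert: delta = 0.0109 m = 10.9 mm
Final answer: delta = 10.9 mm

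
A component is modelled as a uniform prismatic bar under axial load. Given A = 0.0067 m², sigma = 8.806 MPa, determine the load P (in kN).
Model: a uniform prismatic bar under axial load, so sigma = P / A.
Solve for P: P = sigma·A.
Convert to SI units:
  sigma = 8.806 MPa = 8.806 × 10⁶ Pa
Substitute:
  P = (8.806 × 10⁶) × 0.0067
  P = 59000 N
Convert: P = 59000 N = 59 kN
Final answer: P = 59 kN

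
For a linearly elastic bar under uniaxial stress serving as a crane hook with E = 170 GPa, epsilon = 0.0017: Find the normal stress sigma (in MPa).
Model: a linearly elastic bar under uniaxial stress, so sigma = E·epsilon.
Convert to SI units:
  E = 170 GPa = 1.7 × 10¹¹ Pa
Substitute:
  sigma = (1.7 × 10¹¹) × 0.0017
  sigma = 2.89 × 10⁸ Pa
Convert: sigma = 2.89 × 10⁸ Pa = 289 MPa
Final answer: sigma = 289 MPa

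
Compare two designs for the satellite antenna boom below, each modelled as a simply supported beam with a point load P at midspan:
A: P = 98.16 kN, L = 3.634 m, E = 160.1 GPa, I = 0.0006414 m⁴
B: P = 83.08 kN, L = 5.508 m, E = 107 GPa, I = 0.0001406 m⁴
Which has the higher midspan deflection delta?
Model: a simply supported beam with a point load P at midspan, so delta = (P·L^3) / (48·E·I) (SI units).
  A: delta = (98160 × 3.634^3) / (48 × (1.601 × 10¹¹) × 0.0006414) = 0.0009557 m = 0.9557 mm
  B: delta = (83080 × 5.508^3) / (48 × (1.07 × 10¹¹) × 0.0001406) = 0.01923 m = 19.23 mm
19.23 mm > 0.9557 mm, so B is larger.
Final answer: B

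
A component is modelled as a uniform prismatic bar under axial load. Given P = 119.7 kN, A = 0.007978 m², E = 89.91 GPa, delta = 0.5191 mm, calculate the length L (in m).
Model: a uniform prismatic bar under axial load, so delta = (P·L) / (A·E).
Solve for L: L = (delta·A·E) / P.
Convert to SI units:
  P = 119.7 kN = 119700 N
  E = 89.91 GPa = 8.991 × 10¹⁰ Pa
  delta = 0.5191 mm = 0.0005191 m
Substitute:
  L = (0.0005191 × 0.007978 × (8.991 × 10¹⁰)) / 119700
  L = 3.111 m
Final answer: L = 3.111 m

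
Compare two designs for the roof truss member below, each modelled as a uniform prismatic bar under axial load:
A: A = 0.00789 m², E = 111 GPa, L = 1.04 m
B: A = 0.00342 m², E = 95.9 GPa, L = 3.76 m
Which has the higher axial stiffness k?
Model: a uniform prismatic bar under axial load, so k = (A·E) / L (SI units).
  A: k = (0.00789 × (1.11 × 10¹¹)) / 1.04 = 8.421 × 10⁸ N/m = 842.1 MN/m
  B: k = (0.00342 × (9.59 × 10¹⁰)) / 3.76 = 8.723 × 10⁷ N/m = 87.23 MN/m
842.1 MN/m > 87.23 MN/m, so A is larger.
Final answer: A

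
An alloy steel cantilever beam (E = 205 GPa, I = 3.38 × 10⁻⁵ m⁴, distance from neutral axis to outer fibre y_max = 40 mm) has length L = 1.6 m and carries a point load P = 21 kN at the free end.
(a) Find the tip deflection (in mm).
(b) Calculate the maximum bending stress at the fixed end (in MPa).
(a) Tip deflection of a cantilever with an end point load: δ = P·L^3 / (3·E·I). Convert P = 21 kN = 21000 N, E = 205 GPa = 2.05 × 10¹¹ Pa.
  δ = (21000 × 1.6^3) / (3 × (2.05 × 10¹¹) × (3.38 × 10⁻⁵)) = 0.004138 m = 4.138 mm
(b) Maximum bending moment at the fixed end: M = P·L = 21000 × 1.6 = 33600 N·m. Convert y_max = 40 mm = 0.04 m.
  σ = M·y_max / I = (33600 × 0.04) / (3.38 × 10⁻⁵) = 3.976 × 10⁷ Pa = 39.76 MPa
Final answer: (a) δ = 4.138 mm, (b) σ = 39.76 MPa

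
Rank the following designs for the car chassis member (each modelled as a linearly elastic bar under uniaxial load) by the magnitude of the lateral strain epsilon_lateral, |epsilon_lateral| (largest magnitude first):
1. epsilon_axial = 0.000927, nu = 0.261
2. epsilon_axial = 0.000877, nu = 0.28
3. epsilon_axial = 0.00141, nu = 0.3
Model: a linearly elastic bar under uniaxial load, so epsilon_lateral = -nu·epsilon_axial (SI units).
  Case 1: epsilon_lateral = -(0.261 × 0.000927) = -0.0002419
  Case 2: epsilon_lateral = -(0.28 × 0.000877) = -0.0002456
  Case 3: epsilon_lateral = -(0.3 × 0.00141) = -0.000423
Ordering by |epsilon_lateral|: 0.000423 (case 3) > 0.0002456 (case 2) > 0.0002419 (case 1)
Final answer: 3, 2, 1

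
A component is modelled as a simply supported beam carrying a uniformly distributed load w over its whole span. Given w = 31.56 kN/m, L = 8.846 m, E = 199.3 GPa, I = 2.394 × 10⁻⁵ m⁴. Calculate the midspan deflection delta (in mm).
Model: a simply supported beam carrying a uniformly distributed load w over its whole span, so delta = (5·w·L^4) / (384·E·I).
Convert to SI units:
  w = 31.56 kN/m = 31560 N/m
  E = 199.3 GPa = 1.993 × 10¹¹ Pa
Substitute:
  delta = (5 × 31560 × 8.846^4) / (384 × (1.993 × 10¹¹) × (2.394 × 10⁻⁵))
  delta = 0.5274 m
Convert: delta = 0.5274 m = 527.4 mm
Final answer: delta = 527.4 mm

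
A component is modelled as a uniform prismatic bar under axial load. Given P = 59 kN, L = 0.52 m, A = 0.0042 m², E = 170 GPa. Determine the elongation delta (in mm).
Model: a uniform prismatic bar under axial load, so delta = (P·L) / (A·E).
Convert to SI units:
  P = 59 kN = 59000 N
  E = 170 GPa = 1.7 × 10¹¹ Pa
Substitute:
  delta = (59000 × 0.52) / (0.0042 × (1.7 × 10¹¹))
  delta = 4.297 × 10⁻⁵ m
Convert: delta = 4.297 × 10⁻⁵ m = 0.04297 mm
Final answer: delta = 0.04297 mm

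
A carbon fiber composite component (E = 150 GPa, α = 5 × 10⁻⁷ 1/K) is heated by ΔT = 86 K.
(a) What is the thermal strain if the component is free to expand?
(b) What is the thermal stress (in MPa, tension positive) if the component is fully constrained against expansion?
(a) Free thermal strain ε_th = α·ΔT = (5 × 10⁻⁷) × 86 = 4.3 × 10⁻⁵
(b) Fully constrained, the expansion is suppressed, so σ = -E·α·ΔT. Convert E = 150 GPa = 1.5 × 10¹¹ Pa.
  σ = -(1.5 × 10¹¹) × (5 × 10⁻⁷) × 86 = -6.45 × 10⁶ Pa = -6.45 MPa (compressive)
Final answer: (a) ε_th = 4.3 × 10⁻⁵, (b) σ = -6.45 MPa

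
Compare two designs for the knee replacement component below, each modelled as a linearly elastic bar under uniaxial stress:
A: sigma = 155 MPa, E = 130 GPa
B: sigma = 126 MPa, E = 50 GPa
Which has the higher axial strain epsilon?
Model: a linearly elastic bar under uniaxial stress, so epsilon = sigma / E (SI units).
  A: epsilon = (1.55 × 10⁸) / (1.3 × 10¹¹) = 0.001192
  B: epsilon = (1.26 × 10⁸) / (5 × 10¹⁰) = 0.00252
0.00252 > 0.001192, so B is larger.
Final answer: B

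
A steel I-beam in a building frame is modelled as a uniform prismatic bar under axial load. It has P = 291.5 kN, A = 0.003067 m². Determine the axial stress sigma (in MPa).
Model: a uniform prismatic bar under axial load, so sigma = P / A.
Convert to SI units:
  P = 291.5 kN = 291500 N
Substitute:
  sigma = 291500 / 0.003067
  sigma = 9.504 × 10⁷ Pa
Convert: sigma = 9.504 × 10⁷ Pa = 95.04 MPa
Final answer: sigma = 95.04 MPa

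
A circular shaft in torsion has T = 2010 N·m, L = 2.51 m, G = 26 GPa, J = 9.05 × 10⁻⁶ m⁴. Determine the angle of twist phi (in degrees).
Model: a circular shaft in torsion, so phi = (T·L) / (G·J).
Convert to SI units:
  G = 26 GPa = 2.6 × 10¹⁰ Pa
Substitute:
  phi = (2010 × 2.51) / ((2.6 × 10¹⁰) × (9.05 × 10⁻⁶))
  phi = 0.02144 rad
Convert to degrees: phi = 0.02144 × 180/π = 1.228°
Final answer: phi = 1.228°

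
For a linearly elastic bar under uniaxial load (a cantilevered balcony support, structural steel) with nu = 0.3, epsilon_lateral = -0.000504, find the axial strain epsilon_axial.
Model: a linearly elastic bar under uniaxial load, so epsilon_lateral = -nu·epsilon_axial.
Solve for epsilon_axial: epsilon_axial = -epsilon_lateral / nu.
Substitute:
  epsilon_axial = -(-0.000504) / 0.3
  epsilon_axial = 0.00168
Final answer: epsilon_axial = 0.00168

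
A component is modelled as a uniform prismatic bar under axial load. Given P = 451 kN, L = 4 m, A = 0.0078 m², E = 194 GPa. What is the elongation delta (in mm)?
Model: a uniform prismatic bar under axial load, so delta = (P·L) / (A·E).
Convert to SI units:
  P = 451 kN = 451000 N
  E = 194 GPa = 1.94 × 10¹¹ Pa
Substitute:
  delta = (451000 × 4) / (0.0078 × (1.94 × 10¹¹))
  delta = 0.001192 m
Convert: delta = 0.001192 m = 1.192 mm
Final answer: delta = 1.192 mm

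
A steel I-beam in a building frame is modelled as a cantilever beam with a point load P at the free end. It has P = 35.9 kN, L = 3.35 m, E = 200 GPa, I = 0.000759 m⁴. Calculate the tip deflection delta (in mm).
Model: a cantilever beam with a point load P at the free end, so delta = (P·L^3) / (3·E·I).
Convert to SI units:
  P = 35.9 kN = 35900 N
  E = 200 GPa = 2 × 10¹¹ Pa
Substitute:
  delta = (35900 × 3.35^3) / (3 × (2 × 10¹¹) × 0.000759)
  delta = 0.002964 m
Convert: delta = 0.002964 m = 2.964 mm
Final answer: delta = 2.964 mm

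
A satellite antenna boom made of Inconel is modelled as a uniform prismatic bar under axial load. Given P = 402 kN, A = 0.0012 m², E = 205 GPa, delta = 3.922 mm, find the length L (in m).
Model: a uniform prismatic bar under axial load, so delta = (P·L) / (A·E).
Solve for L: L = (delta·A·E) / P.
Convert to SI units:
  P = 402 kN = 402000 N
  E = 205 GPa = 2.05 × 10¹¹ Pa
  delta = 3.922 mm = 0.003922 m
Substitute:
  L = (0.003922 × 0.0012 × (2.05 × 10¹¹)) / 402000
  L = 2.4 m
Final answer: L = 2.4 m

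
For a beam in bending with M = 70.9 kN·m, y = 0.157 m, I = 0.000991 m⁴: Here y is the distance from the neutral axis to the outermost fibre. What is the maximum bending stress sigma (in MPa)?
Model: a beam in bending, so sigma = (M·y) / I.
Convert to SI units:
  M = 70.9 kN·m = 70900 N·m
Substitute:
  sigma = (70900 × 0.157) / 0.000991
  sigma = 1.123 × 10⁷ Pa
Convert: sigma = 1.123 × 10⁷ Pa = 11.23 MPa
Final answer: sigma = 11.23 MPa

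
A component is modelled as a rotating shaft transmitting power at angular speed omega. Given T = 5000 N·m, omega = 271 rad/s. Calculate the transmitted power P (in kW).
Model: a rotating shaft transmitting power at angular speed omega, so P = T·omega.
Substitute:
  P = 5000 × 271
  P = 1.355 × 10⁶ W
Convert: P = 1.355 × 10⁶ W = 1355 kW
Final answer: P = 1355 kW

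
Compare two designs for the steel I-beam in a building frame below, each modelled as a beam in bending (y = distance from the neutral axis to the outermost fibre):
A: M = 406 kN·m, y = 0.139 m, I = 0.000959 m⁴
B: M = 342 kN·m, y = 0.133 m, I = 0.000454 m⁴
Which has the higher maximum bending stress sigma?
Model: a beam in bending (y = distance from the neutral axis to the outermost fibre), so sigma = (M·y) / I (SI units).
  A: sigma = (406000 × 0.139) / 0.000959 = 5.885 × 10⁷ Pa = 58.85 MPa
  B: sigma = (342000 × 0.133) / 0.000454 = 1.002 × 10⁸ Pa = 100.2 MPa
100.2 MPa > 58.85 MPa, so B is larger.
Final answer: B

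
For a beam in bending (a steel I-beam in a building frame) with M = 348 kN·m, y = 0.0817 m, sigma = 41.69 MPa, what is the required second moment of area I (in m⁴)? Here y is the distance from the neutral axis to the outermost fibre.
Model: a beam in bending, so sigma = (M·y) / I.
Solve for I: I = (M·y) / sigma.
Convert to SI units:
  M = 348 kN·m = 348000 N·m
  sigma = 41.69 MPa = 4.169 × 10⁷ Pa
Substitute:
  I = (348000 × 0.0817) / (4.169 × 10⁷)
  I = 0.000682 m⁴
Final answer: I = 0.000682 m⁴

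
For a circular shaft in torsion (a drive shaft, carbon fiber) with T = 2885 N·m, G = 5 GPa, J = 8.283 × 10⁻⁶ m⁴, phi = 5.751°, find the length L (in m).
Model: a circular shaft in torsion, so phi = (T·L) / (G·J).
Solve for L: L = (phi·G·J) / T.
Convert to SI units:
  G = 5 GPa = 5 × 10⁹ Pa
  phi = 5.751° = 0.1004 rad
Substitute:
  L = (0.1004 × (5 × 10⁹) × (8.283 × 10⁻⁶)) / 2885
  L = 1.441 m
Final answer: L = 1.441 m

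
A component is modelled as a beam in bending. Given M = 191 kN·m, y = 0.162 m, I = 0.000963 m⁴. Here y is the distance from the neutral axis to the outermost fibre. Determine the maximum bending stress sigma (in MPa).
Model: a beam in bending, so sigma = (M·y) / I.
Convert to SI units:
  M = 191 kN·m = 191000 N·m
Substitute:
  sigma = (191000 × 0.162) / 0.000963
  sigma = 3.213 × 10⁷ Pa
Convert: sigma = 3.213 × 10⁷ Pa = 32.13 MPa
Final answer: sigma = 32.13 MPa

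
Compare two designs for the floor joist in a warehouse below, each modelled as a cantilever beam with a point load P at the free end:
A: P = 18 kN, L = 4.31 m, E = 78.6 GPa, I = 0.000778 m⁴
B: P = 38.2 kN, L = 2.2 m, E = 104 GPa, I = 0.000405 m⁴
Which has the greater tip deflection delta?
Model: a cantilever beam with a point load P at the free end, so delta = (P·L^3) / (3·E·I) (SI units).
  A: delta = (18000 × 4.31^3) / (3 × (7.86 × 10¹⁰) × 0.000778) = 0.007856 m = 7.856 mm
  B: delta = (38200 × 2.2^3) / (3 × (1.04 × 10¹¹) × 0.000405) = 0.003219 m = 3.219 mm
7.856 mm > 3.219 mm, so A is larger.
Final answer: A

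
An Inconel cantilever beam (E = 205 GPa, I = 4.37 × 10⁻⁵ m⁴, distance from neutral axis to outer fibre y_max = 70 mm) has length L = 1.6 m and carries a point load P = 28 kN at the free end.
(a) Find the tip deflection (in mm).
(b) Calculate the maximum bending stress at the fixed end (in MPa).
(a) Tip deflection of a cantilever with an end point load: δ = P·L^3 / (3·E·I). Convert P = 28 kN = 28000 N, E = 205 GPa = 2.05 × 10¹¹ Pa.
  δ = (28000 × 1.6^3) / (3 × (2.05 × 10¹¹) × (4.37 × 10⁻⁵)) = 0.004267 m = 4.267 mm
(b) Maximum bending moment at the fixed end: M = P·L = 28000 × 1.6 = 44800 N·m. Convert y_max = 70 mm = 0.07 m.
  σ = M·y_max / I = (44800 × 0.07) / (4.37 × 10⁻⁵) = 7.176 × 10⁷ Pa = 71.76 MPa
Final answer: (a) δ = 4.267 mm, (b) σ = 71.76 MPa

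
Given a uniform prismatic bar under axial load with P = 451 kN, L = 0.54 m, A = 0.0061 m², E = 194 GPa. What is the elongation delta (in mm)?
Model: a uniform prismatic bar under axial load, so delta = (P·L) / (A·E).
Convert to SI units:
  P = 451 kN = 451000 N
  E = 194 GPa = 1.94 × 10¹¹ Pa
Substitute:
  delta = (451000 × 0.54) / (0.0061 × (1.94 × 10¹¹))
  delta = 0.0002058 m
Convert: delta = 0.0002058 m = 0.2058 mm
Final answer: delta = 0.2058 mm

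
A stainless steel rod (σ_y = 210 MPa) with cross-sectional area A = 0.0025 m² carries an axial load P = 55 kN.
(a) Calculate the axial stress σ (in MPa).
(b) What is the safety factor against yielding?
(a) Axial stress σ = P/A. Convert P = 55 kN = 55000 N.
  σ = 55000 / 0.0025 = 2.2 × 10⁷ Pa = 22 MPa
(b) Safety factor SF = σ_y/σ = 210 / 22 = 9.545
Final answer: (a) σ = 22 MPa, (b) SF = 9.545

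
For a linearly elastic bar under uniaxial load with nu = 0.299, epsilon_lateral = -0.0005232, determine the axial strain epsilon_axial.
Model: a linearly elastic bar under uniaxial load, so epsilon_lateral = -nu·epsilon_axial.
Solve for epsilon_axial: epsilon_axial = -epsilon_lateral / nu.
Substitute:
  epsilon_axial = -(-0.0005232) / 0.299
  epsilon_axial = 0.00175
Final answer: epsilon_axial = 0.00175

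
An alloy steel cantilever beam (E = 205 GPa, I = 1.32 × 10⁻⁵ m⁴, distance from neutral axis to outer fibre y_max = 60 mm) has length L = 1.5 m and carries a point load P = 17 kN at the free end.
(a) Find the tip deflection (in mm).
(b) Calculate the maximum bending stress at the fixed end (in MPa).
(a) Tip deflection of a cantilever with an end point load: δ = P·L^3 / (3·E·I). Convert P = 17 kN = 17000 N, E = 205 GPa = 2.05 × 10¹¹ Pa.
  δ = (17000 × 1.5^3) / (3 × (2.05 × 10¹¹) × (1.32 × 10⁻⁵)) = 0.007068 m = 7.068 mm
(b) Maximum bending moment at the fixed end: M = P·L = 17000 × 1.5 = 25500 N·m. Convert y_max = 60 mm = 0.06 m.
  σ = M·y_max / I = (25500 × 0.06) / (1.32 × 10⁻⁵) = 1.159 × 10⁸ Pa = 115.9 MPa
Final answer: (a) δ = 7.068 mm, (b) σ = 115.9 MPa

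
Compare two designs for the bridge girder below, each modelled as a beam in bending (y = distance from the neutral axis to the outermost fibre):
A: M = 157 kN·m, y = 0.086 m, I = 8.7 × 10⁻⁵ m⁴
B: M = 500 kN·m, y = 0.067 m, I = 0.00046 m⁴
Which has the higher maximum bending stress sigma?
Model: a beam in bending (y = distance from the neutral axis to the outermost fibre), so sigma = (M·y) / I (SI units).
  A: sigma = (157000 × 0.086) / (8.7 × 10⁻⁵) = 1.552 × 10⁸ Pa = 155.2 MPa
  B: sigma = (500000 × 0.067) / 0.00046 = 7.283 × 10⁷ Pa = 72.83 MPa
155.2 MPa > 72.83 MPa, so A is larger.
Final answer: A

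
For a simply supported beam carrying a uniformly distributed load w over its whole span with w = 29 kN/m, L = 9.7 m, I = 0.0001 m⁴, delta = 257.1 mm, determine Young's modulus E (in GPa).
Model: a simply supported beam carrying a uniformly distributed load w over its whole span, so delta = (5·w·L^4) / (384·E·I).
Solve for E: E = (5·w·L^4) / (384·delta·I).
Convert to SI units:
  w = 29 kN/m = 29000 N/m
  delta = 257.1 mm = 0.2571 m
Substitute:
  E = (5 × 29000 × 9.7^4) / (384 × 0.2571 × 0.0001)
  E = 1.3 × 10¹¹ Pa
Convert: E = 1.3 × 10¹¹ Pa = 130 GPa
Final answer: E = 130 GPa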